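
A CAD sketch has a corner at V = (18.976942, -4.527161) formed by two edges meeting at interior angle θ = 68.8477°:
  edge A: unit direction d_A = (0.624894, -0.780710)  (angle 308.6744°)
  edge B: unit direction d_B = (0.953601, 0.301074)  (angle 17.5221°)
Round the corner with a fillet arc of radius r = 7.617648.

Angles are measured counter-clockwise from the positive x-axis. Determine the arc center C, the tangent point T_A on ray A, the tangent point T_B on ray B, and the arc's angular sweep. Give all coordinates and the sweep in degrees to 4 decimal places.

center=(31.8700,-8.4448) T_A=(25.9229,-13.2050) T_B=(29.5766,-1.1806) sweep=111.1523

bisector direction at 343.0983° = (0.956805,-0.290731)
center distance |VC| = r/sin(θ/2) = 7.617648/sin(34.4239°) = 13.475159
C = V + |VC|·bis = (31.8700,-8.4448)
T_A = V + ((C−V)·d_A)·d_A = V + 11.1154·d_A = (25.9229,-13.2050)
T_B = V + ((C−V)·d_B)·d_B = V + 11.1154·d_B = (29.5766,-1.1806)
sweep = 180° − θ = 111.1523°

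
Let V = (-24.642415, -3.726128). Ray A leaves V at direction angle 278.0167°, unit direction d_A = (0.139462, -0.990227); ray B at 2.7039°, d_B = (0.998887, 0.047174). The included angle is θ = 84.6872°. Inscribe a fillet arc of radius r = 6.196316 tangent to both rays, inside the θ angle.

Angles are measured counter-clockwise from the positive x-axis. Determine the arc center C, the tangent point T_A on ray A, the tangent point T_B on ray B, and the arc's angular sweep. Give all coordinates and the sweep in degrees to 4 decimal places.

bisector direction at 320.3603° = (0.770071,-0.637958)
center distance |VC| = r/sin(θ/2) = 6.196316/sin(42.3436°) = 9.199146
C = V + |VC|·bis = (-17.5584,-9.5948)
T_A = V + ((C−V)·d_A)·d_A = V + 6.7993·d_A = (-23.6942,-10.4589)
T_B = V + ((C−V)·d_B)·d_B = V + 6.7993·d_B = (-17.8507,-3.4054)
sweep = 180° − θ = 95.3128°

center=(-17.5584,-9.5948) T_A=(-23.6942,-10.4589) T_B=(-17.8507,-3.4054) sweep=95.3128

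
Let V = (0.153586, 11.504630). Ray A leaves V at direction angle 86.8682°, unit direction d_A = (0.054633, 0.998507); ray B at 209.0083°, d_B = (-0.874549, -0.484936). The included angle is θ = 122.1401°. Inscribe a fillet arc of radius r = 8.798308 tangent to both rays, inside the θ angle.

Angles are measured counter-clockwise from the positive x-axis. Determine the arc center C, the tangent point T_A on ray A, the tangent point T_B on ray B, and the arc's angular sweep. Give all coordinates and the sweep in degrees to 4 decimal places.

center=(-8.3659,16.8410) T_A=(0.4193,16.3603) T_B=(-4.0993,9.1464) sweep=57.8599

bisector direction at 147.9383° = (-0.847476,0.530833)
center distance |VC| = r/sin(θ/2) = 8.798308/sin(61.0701°) = 10.052776
C = V + |VC|·bis = (-8.3659,16.8410)
T_A = V + ((C−V)·d_A)·d_A = V + 4.8629·d_A = (0.4193,16.3603)
T_B = V + ((C−V)·d_B)·d_B = V + 4.8629·d_B = (-4.0993,9.1464)
sweep = 180° − θ = 57.8599°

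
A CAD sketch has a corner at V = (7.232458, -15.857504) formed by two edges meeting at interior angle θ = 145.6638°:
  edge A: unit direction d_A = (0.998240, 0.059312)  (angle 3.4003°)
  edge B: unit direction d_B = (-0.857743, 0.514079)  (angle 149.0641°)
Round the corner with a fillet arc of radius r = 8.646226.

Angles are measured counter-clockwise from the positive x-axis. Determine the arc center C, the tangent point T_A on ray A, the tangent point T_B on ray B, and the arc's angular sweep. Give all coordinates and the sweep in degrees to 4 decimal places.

bisector direction at 76.2322° = (0.237988,0.971268)
center distance |VC| = r/sin(θ/2) = 8.646226/sin(72.8319°) = 9.049443
C = V + |VC|·bis = (9.3861,-7.0681)
T_A = V + ((C−V)·d_A)·d_A = V + 2.6712·d_A = (9.8989,-15.6991)
T_B = V + ((C−V)·d_B)·d_B = V + 2.6712·d_B = (4.9413,-14.4843)
sweep = 180° − θ = 34.3362°

center=(9.3861,-7.0681) T_A=(9.8989,-15.6991) T_B=(4.9413,-14.4843) sweep=34.3362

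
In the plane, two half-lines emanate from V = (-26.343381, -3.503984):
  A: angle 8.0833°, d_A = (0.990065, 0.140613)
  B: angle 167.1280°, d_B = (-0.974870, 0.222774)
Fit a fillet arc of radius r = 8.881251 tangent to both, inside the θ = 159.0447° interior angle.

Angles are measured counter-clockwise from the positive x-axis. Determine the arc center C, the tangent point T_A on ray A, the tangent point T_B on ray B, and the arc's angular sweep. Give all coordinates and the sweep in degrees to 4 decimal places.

center=(-25.9661,5.5200) T_A=(-24.7172,-3.2730) T_B=(-27.9446,-3.1381) sweep=20.9553

bisector direction at 87.6057° = (0.041777,0.999127)
center distance |VC| = r/sin(θ/2) = 8.881251/sin(79.5224°) = 9.031849
C = V + |VC|·bis = (-25.9661,5.5200)
T_A = V + ((C−V)·d_A)·d_A = V + 1.6425·d_A = (-24.7172,-3.2730)
T_B = V + ((C−V)·d_B)·d_B = V + 1.6425·d_B = (-27.9446,-3.1381)
sweep = 180° − θ = 20.9553°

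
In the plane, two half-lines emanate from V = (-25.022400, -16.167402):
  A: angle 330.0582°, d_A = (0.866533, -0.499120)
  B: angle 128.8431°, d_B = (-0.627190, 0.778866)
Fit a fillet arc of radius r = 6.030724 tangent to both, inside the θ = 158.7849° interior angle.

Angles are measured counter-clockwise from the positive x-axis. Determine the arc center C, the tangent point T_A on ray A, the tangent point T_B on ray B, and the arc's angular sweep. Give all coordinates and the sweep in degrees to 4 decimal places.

bisector direction at 49.4506° = (0.650103,0.759846)
center distance |VC| = r/sin(θ/2) = 6.030724/sin(79.3924°) = 6.135574
C = V + |VC|·bis = (-21.0336,-11.5053)
T_A = V + ((C−V)·d_A)·d_A = V + 1.1294·d_A = (-24.0437,-16.7311)
T_B = V + ((C−V)·d_B)·d_B = V + 1.1294·d_B = (-25.7308,-15.2877)
sweep = 180° − θ = 21.2151°

center=(-21.0336,-11.5053) T_A=(-24.0437,-16.7311) T_B=(-25.7308,-15.2877) sweep=21.2151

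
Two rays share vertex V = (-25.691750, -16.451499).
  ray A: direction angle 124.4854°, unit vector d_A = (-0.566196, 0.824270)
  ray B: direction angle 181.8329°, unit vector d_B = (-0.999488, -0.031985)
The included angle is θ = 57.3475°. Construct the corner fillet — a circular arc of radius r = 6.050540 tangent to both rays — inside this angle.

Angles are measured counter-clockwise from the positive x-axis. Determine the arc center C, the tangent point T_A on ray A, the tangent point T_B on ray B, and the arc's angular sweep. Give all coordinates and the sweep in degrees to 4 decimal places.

bisector direction at 153.1591° = (-0.892264,0.451514)
center distance |VC| = r/sin(θ/2) = 6.050540/sin(28.6737°) = 12.609979
C = V + |VC|·bis = (-36.9432,-10.7579)
T_A = V + ((C−V)·d_A)·d_A = V + 11.0636·d_A = (-31.9559,-7.3321)
T_B = V + ((C−V)·d_B)·d_B = V + 11.0636·d_B = (-36.7497,-16.8054)
sweep = 180° − θ = 122.6525°

center=(-36.9432,-10.7579) T_A=(-31.9559,-7.3321) T_B=(-36.7497,-16.8054) sweep=122.6525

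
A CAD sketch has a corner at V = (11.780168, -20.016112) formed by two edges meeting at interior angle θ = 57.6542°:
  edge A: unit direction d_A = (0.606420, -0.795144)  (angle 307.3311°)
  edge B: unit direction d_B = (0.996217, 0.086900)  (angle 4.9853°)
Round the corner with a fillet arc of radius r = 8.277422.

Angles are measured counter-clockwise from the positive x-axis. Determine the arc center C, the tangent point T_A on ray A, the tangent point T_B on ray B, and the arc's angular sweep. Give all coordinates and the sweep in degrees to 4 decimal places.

bisector direction at 336.1582° = (0.914665,-0.404213)
center distance |VC| = r/sin(θ/2) = 8.277422/sin(28.8271°) = 17.167088
C = V + |VC|·bis = (27.4823,-26.9553)
T_A = V + ((C−V)·d_A)·d_A = V + 15.0397·d_A = (20.9006,-31.9749)
T_B = V + ((C−V)·d_B)·d_B = V + 15.0397·d_B = (26.7630,-18.7092)
sweep = 180° − θ = 122.3458°

center=(27.4823,-26.9553) T_A=(20.9006,-31.9749) T_B=(26.7630,-18.7092) sweep=122.3458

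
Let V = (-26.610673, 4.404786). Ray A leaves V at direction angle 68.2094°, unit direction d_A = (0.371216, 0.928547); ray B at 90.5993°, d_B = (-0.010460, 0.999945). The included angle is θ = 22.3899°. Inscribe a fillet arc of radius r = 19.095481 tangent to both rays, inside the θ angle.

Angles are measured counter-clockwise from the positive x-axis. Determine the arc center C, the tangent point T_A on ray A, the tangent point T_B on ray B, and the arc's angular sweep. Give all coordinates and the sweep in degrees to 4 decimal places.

bisector direction at 79.4043° = (0.183877,0.982949)
center distance |VC| = r/sin(θ/2) = 19.095481/sin(11.1950°) = 98.355336
C = V + |VC|·bis = (-8.5254,101.0831)
T_A = V + ((C−V)·d_A)·d_A = V + 96.4839·d_A = (9.2056,93.9946)
T_B = V + ((C−V)·d_B)·d_B = V + 96.4839·d_B = (-27.6199,100.8834)
sweep = 180° − θ = 157.6101°

center=(-8.5254,101.0831) T_A=(9.2056,93.9946) T_B=(-27.6199,100.8834) sweep=157.6101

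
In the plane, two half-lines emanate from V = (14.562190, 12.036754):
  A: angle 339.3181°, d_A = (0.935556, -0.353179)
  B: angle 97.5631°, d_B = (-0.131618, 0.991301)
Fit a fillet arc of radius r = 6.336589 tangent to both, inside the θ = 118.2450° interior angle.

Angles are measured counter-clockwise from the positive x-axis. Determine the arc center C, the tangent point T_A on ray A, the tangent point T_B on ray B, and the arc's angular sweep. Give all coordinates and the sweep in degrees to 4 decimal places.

center=(20.3450,16.6268) T_A=(18.1070,10.6986) T_B=(14.0635,15.7928) sweep=61.7550

bisector direction at 38.4406° = (0.783253,0.621703)
center distance |VC| = r/sin(θ/2) = 6.336589/sin(59.1225°) = 7.383009
C = V + |VC|·bis = (20.3450,16.6268)
T_A = V + ((C−V)·d_A)·d_A = V + 3.7890·d_A = (18.1070,10.6986)
T_B = V + ((C−V)·d_B)·d_B = V + 3.7890·d_B = (14.0635,15.7928)
sweep = 180° − θ = 61.7550°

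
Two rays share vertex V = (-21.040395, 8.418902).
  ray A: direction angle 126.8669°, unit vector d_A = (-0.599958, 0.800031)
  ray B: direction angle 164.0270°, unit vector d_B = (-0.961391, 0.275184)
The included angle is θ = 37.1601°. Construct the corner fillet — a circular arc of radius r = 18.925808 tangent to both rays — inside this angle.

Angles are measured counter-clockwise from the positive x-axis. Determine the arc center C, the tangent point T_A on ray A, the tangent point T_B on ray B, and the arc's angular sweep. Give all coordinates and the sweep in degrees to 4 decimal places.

center=(-69.9603,42.1074) T_A=(-54.8191,53.4621) T_B=(-75.1684,23.9123) sweep=142.8399

bisector direction at 145.4470° = (-0.823601,0.567169)
center distance |VC| = r/sin(θ/2) = 18.925808/sin(18.5800°) = 59.397579
C = V + |VC|·bis = (-69.9603,42.1074)
T_A = V + ((C−V)·d_A)·d_A = V + 56.3017·d_A = (-54.8191,53.4621)
T_B = V + ((C−V)·d_B)·d_B = V + 56.3017·d_B = (-75.1684,23.9123)
sweep = 180° − θ = 142.8399°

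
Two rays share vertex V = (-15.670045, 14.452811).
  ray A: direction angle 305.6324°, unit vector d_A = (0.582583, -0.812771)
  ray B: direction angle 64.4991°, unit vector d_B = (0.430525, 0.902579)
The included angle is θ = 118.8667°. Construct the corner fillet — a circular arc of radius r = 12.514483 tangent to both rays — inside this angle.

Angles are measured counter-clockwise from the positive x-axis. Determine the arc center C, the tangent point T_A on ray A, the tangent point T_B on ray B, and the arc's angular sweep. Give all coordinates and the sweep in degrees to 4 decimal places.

bisector direction at 5.0658° = (0.996094,0.088299)
center distance |VC| = r/sin(θ/2) = 12.514483/sin(59.4333°) = 14.534179
C = V + |VC|·bis = (-1.1926,15.7362)
T_A = V + ((C−V)·d_A)·d_A = V + 7.3912·d_A = (-11.3641,8.4454)
T_B = V + ((C−V)·d_B)·d_B = V + 7.3912·d_B = (-12.4879,21.1240)
sweep = 180° − θ = 61.1333°

center=(-1.1926,15.7362) T_A=(-11.3641,8.4454) T_B=(-12.4879,21.1240) sweep=61.1333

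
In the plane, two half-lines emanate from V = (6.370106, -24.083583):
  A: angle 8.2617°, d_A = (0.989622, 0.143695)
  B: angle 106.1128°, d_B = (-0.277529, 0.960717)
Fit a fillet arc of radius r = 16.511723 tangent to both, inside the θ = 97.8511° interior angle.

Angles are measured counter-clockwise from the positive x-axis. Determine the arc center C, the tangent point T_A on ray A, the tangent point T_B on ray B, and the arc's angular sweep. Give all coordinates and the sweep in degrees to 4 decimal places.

center=(18.2392,-5.6753) T_A=(20.6119,-22.0157) T_B=(2.3761,-10.2578) sweep=82.1489

bisector direction at 57.1873° = (0.541895,0.840446)
center distance |VC| = r/sin(θ/2) = 16.511723/sin(48.9256°) = 21.903007
C = V + |VC|·bis = (18.2392,-5.6753)
T_A = V + ((C−V)·d_A)·d_A = V + 14.3911·d_A = (20.6119,-22.0157)
T_B = V + ((C−V)·d_B)·d_B = V + 14.3911·d_B = (2.3761,-10.2578)
sweep = 180° − θ = 82.1489°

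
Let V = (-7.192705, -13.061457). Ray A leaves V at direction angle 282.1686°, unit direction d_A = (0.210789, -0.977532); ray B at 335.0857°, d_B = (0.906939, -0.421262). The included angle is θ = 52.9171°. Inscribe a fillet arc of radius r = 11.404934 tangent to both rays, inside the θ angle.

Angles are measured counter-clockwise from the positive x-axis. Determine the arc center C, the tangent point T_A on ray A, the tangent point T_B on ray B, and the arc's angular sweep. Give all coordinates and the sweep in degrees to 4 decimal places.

center=(8.7865,-33.0588) T_A=(-2.3622,-35.4628) T_B=(13.5909,-22.7152) sweep=127.0829

bisector direction at 308.6272° = (0.624250,-0.781225)
center distance |VC| = r/sin(θ/2) = 11.404934/sin(26.4585°) = 25.597413
C = V + |VC|·bis = (8.7865,-33.0588)
T_A = V + ((C−V)·d_A)·d_A = V + 22.9163·d_A = (-2.3622,-35.4628)
T_B = V + ((C−V)·d_B)·d_B = V + 22.9163·d_B = (13.5909,-22.7152)
sweep = 180° − θ = 127.0829°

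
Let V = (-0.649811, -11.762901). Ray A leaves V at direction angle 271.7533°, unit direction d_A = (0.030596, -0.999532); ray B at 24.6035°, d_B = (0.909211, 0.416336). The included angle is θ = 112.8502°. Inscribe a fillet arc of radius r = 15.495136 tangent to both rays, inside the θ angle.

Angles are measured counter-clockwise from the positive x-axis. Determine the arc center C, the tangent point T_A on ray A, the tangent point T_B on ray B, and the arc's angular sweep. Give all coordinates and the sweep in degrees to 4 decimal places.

bisector direction at 328.1784° = (0.849694,-0.527276)
center distance |VC| = r/sin(θ/2) = 15.495136/sin(56.4251°) = 18.597951
C = V + |VC|·bis = (15.1528,-21.5692)
T_A = V + ((C−V)·d_A)·d_A = V + 10.2852·d_A = (-0.3351,-22.0432)
T_B = V + ((C−V)·d_B)·d_B = V + 10.2852·d_B = (8.7016,-7.4808)
sweep = 180° − θ = 67.1498°

center=(15.1528,-21.5692) T_A=(-0.3351,-22.0432) T_B=(8.7016,-7.4808) sweep=67.1498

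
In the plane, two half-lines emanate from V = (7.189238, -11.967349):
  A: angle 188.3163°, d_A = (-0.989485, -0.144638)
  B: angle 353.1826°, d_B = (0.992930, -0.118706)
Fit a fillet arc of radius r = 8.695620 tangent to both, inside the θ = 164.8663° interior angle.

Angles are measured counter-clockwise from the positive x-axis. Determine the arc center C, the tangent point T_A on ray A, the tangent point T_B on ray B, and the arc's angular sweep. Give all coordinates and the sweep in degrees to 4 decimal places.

center=(7.3040,-20.7386) T_A=(6.0463,-12.1344) T_B=(8.3362,-12.1045) sweep=15.1337

bisector direction at 270.7495° = (0.013080,-0.999914)
center distance |VC| = r/sin(θ/2) = 8.695620/sin(82.4331°) = 8.772008
C = V + |VC|·bis = (7.3040,-20.7386)
T_A = V + ((C−V)·d_A)·d_A = V + 1.1551·d_A = (6.0463,-12.1344)
T_B = V + ((C−V)·d_B)·d_B = V + 1.1551·d_B = (8.3362,-12.1045)
sweep = 180° − θ = 15.1337°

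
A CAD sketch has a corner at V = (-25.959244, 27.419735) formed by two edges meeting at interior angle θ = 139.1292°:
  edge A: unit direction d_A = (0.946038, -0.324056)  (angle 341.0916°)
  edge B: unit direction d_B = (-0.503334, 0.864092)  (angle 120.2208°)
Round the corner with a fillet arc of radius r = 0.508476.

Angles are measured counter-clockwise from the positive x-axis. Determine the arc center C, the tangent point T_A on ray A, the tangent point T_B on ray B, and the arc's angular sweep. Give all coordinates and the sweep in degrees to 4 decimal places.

center=(-25.6152,27.8394) T_A=(-25.7800,27.3583) T_B=(-26.0546,27.5834) sweep=40.8708

bisector direction at 50.6562° = (0.633972,0.773356)
center distance |VC| = r/sin(θ/2) = 0.508476/sin(69.5646°) = 0.542625
C = V + |VC|·bis = (-25.6152,27.8394)
T_A = V + ((C−V)·d_A)·d_A = V + 0.1895·d_A = (-25.7800,27.3583)
T_B = V + ((C−V)·d_B)·d_B = V + 0.1895·d_B = (-26.0546,27.5834)
sweep = 180° − θ = 40.8708°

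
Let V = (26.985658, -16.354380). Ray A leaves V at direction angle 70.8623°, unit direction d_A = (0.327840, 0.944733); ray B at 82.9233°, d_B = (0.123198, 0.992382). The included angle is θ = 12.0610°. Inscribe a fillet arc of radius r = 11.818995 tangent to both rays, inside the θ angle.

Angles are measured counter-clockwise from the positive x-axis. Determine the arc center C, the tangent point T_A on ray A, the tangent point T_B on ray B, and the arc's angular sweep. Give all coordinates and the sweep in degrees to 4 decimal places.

center=(52.4977,93.2146) T_A=(63.6635,89.3398) T_B=(40.7687,94.6707) sweep=167.9390

bisector direction at 76.8928° = (0.226774,0.973947)
center distance |VC| = r/sin(θ/2) = 11.818995/sin(6.0305°) = 112.499867
C = V + |VC|·bis = (52.4977,93.2146)
T_A = V + ((C−V)·d_A)·d_A = V + 111.8773·d_A = (63.6635,89.3398)
T_B = V + ((C−V)·d_B)·d_B = V + 111.8773·d_B = (40.7687,94.6707)
sweep = 180° − θ = 167.9390°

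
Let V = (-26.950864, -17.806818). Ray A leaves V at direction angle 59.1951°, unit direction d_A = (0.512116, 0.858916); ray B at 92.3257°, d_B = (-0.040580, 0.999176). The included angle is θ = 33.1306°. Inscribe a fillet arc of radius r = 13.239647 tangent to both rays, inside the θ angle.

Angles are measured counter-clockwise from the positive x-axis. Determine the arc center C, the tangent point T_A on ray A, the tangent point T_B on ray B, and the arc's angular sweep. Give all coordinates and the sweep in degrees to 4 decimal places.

center=(-15.5283,27.2037) T_A=(-4.1566,20.4235) T_B=(-28.7571,26.6665) sweep=146.8694

bisector direction at 75.7604° = (0.245977,0.969276)
center distance |VC| = r/sin(θ/2) = 13.239647/sin(16.5653°) = 46.437316
C = V + |VC|·bis = (-15.5283,27.2037)
T_A = V + ((C−V)·d_A)·d_A = V + 44.5100·d_A = (-4.1566,20.4235)
T_B = V + ((C−V)·d_B)·d_B = V + 44.5100·d_B = (-28.7571,26.6665)
sweep = 180° − θ = 146.8694°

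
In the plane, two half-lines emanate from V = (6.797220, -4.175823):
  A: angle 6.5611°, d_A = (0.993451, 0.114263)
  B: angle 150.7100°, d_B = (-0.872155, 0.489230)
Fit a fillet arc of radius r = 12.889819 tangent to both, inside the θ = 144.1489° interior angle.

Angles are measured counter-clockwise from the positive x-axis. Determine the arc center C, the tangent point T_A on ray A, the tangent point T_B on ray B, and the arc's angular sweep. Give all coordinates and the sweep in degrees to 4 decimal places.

bisector direction at 78.6355° = (0.197049,0.980394)
center distance |VC| = r/sin(θ/2) = 12.889819/sin(72.0744°) = 13.547449
C = V + |VC|·bis = (9.4667,9.1060)
T_A = V + ((C−V)·d_A)·d_A = V + 4.1696·d_A = (10.9396,-3.6994)
T_B = V + ((C−V)·d_B)·d_B = V + 4.1696·d_B = (3.1606,-2.1359)
sweep = 180° − θ = 35.8511°

center=(9.4667,9.1060) T_A=(10.9396,-3.6994) T_B=(3.1606,-2.1359) sweep=35.8511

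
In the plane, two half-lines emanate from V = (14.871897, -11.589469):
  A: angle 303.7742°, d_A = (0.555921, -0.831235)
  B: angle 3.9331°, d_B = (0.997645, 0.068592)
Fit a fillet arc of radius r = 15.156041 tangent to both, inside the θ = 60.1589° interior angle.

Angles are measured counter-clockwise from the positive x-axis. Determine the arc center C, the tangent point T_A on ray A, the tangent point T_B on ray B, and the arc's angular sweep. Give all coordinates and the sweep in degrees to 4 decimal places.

bisector direction at 333.8536° = (0.897671,-0.440665)
center distance |VC| = r/sin(θ/2) = 15.156041/sin(30.0795°) = 30.239483
C = V + |VC|·bis = (42.0170,-24.9150)
T_A = V + ((C−V)·d_A)·d_A = V + 26.1672·d_A = (29.4188,-33.3405)
T_B = V + ((C−V)·d_B)·d_B = V + 26.1672·d_B = (40.9774,-9.7946)
sweep = 180° − θ = 119.8411°

center=(42.0170,-24.9150) T_A=(29.4188,-33.3405) T_B=(40.9774,-9.7946) sweep=119.8411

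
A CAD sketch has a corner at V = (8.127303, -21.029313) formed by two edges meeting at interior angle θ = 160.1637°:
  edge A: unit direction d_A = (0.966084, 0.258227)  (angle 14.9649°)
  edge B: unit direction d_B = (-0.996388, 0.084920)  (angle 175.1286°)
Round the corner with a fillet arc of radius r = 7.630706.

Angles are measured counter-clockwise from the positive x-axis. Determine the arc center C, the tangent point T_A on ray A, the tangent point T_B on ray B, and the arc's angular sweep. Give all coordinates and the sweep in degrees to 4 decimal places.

center=(7.4459,-13.3129) T_A=(9.4163,-20.6848) T_B=(6.7979,-20.9160) sweep=19.8363

bisector direction at 95.0468° = (-0.087969,0.996123)
center distance |VC| = r/sin(θ/2) = 7.630706/sin(80.0819°) = 7.746479
C = V + |VC|·bis = (7.4459,-13.3129)
T_A = V + ((C−V)·d_A)·d_A = V + 1.3343·d_A = (9.4163,-20.6848)
T_B = V + ((C−V)·d_B)·d_B = V + 1.3343·d_B = (6.7979,-20.9160)
sweep = 180° − θ = 19.8363°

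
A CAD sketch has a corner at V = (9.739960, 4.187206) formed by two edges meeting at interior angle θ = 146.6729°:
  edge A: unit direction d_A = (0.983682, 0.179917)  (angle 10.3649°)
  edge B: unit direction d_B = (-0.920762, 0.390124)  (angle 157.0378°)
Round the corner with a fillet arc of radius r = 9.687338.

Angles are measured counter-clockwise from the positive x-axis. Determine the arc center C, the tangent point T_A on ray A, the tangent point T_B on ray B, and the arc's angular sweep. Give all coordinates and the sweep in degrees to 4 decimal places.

center=(10.8494,14.2382) T_A=(12.5923,4.7089) T_B=(7.0701,5.3184) sweep=33.3271

bisector direction at 83.7014° = (0.109711,0.993964)
center distance |VC| = r/sin(θ/2) = 9.687338/sin(73.3364°) = 10.111990
C = V + |VC|·bis = (10.8494,14.2382)
T_A = V + ((C−V)·d_A)·d_A = V + 2.8996·d_A = (12.5923,4.7089)
T_B = V + ((C−V)·d_B)·d_B = V + 2.8996·d_B = (7.0701,5.3184)
sweep = 180° − θ = 33.3271°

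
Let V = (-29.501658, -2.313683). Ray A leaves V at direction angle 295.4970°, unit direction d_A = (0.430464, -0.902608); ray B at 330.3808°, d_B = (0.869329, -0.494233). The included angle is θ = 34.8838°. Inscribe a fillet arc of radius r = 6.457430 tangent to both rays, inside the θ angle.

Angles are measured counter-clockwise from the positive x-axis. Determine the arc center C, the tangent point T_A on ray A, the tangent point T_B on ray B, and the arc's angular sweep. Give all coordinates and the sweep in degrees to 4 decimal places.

bisector direction at 312.9389° = (0.681218,-0.732081)
center distance |VC| = r/sin(θ/2) = 6.457430/sin(17.4419°) = 21.543542
C = V + |VC|·bis = (-14.8258,-18.0853)
T_A = V + ((C−V)·d_A)·d_A = V + 20.5530·d_A = (-20.6543,-20.8650)
T_B = V + ((C−V)·d_B)·d_B = V + 20.5530·d_B = (-11.6343,-12.4717)
sweep = 180° − θ = 145.1162°

center=(-14.8258,-18.0853) T_A=(-20.6543,-20.8650) T_B=(-11.6343,-12.4717) sweep=145.1162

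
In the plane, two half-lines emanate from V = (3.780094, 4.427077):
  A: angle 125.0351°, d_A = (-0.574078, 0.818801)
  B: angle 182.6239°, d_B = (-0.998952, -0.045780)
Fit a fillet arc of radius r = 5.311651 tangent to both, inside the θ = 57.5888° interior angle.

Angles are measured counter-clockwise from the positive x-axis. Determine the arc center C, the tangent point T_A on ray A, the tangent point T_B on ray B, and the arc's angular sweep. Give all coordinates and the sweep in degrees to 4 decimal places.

bisector direction at 153.8295° = (-0.897486,0.441044)
center distance |VC| = r/sin(θ/2) = 5.311651/sin(28.7944°) = 11.027618
C = V + |VC|·bis = (-6.1170,9.2907)
T_A = V + ((C−V)·d_A)·d_A = V + 9.6641·d_A = (-1.7679,12.3400)
T_B = V + ((C−V)·d_B)·d_B = V + 9.6641·d_B = (-5.8739,3.9847)
sweep = 180° − θ = 122.4112°

center=(-6.1170,9.2907) T_A=(-1.7679,12.3400) T_B=(-5.8739,3.9847) sweep=122.4112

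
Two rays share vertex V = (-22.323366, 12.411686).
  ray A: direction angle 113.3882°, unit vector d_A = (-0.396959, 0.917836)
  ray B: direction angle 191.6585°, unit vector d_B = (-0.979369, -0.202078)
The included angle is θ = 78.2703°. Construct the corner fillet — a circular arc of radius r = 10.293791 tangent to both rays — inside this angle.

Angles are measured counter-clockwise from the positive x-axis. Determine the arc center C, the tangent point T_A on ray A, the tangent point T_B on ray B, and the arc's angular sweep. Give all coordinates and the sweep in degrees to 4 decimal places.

bisector direction at 152.5233° = (-0.887199,0.461387)
center distance |VC| = r/sin(θ/2) = 10.293791/sin(39.1352°) = 16.309533
C = V + |VC|·bis = (-36.7932,19.9367)
T_A = V + ((C−V)·d_A)·d_A = V + 12.6506·d_A = (-27.3452,24.0229)
T_B = V + ((C−V)·d_B)·d_B = V + 12.6506·d_B = (-34.7130,9.8553)
sweep = 180° − θ = 101.7297°

center=(-36.7932,19.9367) T_A=(-27.3452,24.0229) T_B=(-34.7130,9.8553) sweep=101.7297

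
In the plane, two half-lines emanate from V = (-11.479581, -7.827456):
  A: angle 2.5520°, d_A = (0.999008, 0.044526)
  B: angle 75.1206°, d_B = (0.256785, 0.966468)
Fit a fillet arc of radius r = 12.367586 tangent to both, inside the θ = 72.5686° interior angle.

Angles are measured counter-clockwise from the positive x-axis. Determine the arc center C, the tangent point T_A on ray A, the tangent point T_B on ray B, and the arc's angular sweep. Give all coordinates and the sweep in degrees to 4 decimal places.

center=(4.7991,5.2780) T_A=(5.3498,-7.0774) T_B=(-7.1537,8.4538) sweep=107.4314

bisector direction at 38.8363° = (0.778941,0.627097)
center distance |VC| = r/sin(θ/2) = 12.367586/sin(36.2843°) = 20.898524
C = V + |VC|·bis = (4.7991,5.2780)
T_A = V + ((C−V)·d_A)·d_A = V + 16.8461·d_A = (5.3498,-7.0774)
T_B = V + ((C−V)·d_B)·d_B = V + 16.8461·d_B = (-7.1537,8.4538)
sweep = 180° − θ = 107.4314°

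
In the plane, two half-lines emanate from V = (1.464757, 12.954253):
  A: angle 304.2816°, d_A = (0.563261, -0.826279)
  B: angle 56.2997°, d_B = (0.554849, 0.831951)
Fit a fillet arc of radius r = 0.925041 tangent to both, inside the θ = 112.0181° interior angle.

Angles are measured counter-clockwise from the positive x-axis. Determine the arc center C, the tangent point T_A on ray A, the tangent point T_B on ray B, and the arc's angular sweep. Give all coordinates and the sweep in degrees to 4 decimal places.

bisector direction at 0.2907° = (0.999987,0.005073)
center distance |VC| = r/sin(θ/2) = 0.925041/sin(56.0091°) = 1.115682
C = V + |VC|·bis = (2.5804,12.9599)
T_A = V + ((C−V)·d_A)·d_A = V + 0.6237·d_A = (1.8161,12.4389)
T_B = V + ((C−V)·d_B)·d_B = V + 0.6237·d_B = (1.8108,13.4732)
sweep = 180° − θ = 67.9819°

center=(2.5804,12.9599) T_A=(1.8161,12.4389) T_B=(1.8108,13.4732) sweep=67.9819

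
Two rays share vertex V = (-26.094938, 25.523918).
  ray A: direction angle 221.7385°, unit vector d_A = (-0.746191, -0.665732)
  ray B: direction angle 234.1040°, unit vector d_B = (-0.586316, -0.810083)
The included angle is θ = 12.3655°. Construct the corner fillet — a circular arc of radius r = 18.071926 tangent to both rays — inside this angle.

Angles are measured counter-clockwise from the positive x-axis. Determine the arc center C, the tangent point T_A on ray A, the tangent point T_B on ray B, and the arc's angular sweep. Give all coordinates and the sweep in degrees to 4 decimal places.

bisector direction at 227.9213° = (-0.670151,-0.742224)
center distance |VC| = r/sin(θ/2) = 18.071926/sin(6.1828°) = 167.798690
C = V + |VC|·bis = (-138.5455,-99.0204)
T_A = V + ((C−V)·d_A)·d_A = V + 166.8227·d_A = (-150.5765,-85.5353)
T_B = V + ((C−V)·d_B)·d_B = V + 166.8227·d_B = (-123.9057,-109.6162)
sweep = 180° − θ = 167.6345°

center=(-138.5455,-99.0204) T_A=(-150.5765,-85.5353) T_B=(-123.9057,-109.6162) sweep=167.6345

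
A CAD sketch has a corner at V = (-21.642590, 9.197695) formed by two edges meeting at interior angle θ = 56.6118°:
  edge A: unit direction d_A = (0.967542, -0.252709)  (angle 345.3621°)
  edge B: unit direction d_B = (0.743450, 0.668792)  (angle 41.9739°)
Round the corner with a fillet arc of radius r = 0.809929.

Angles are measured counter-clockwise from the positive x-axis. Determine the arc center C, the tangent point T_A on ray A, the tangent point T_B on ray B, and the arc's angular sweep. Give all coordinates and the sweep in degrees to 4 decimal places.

bisector direction at 13.6680° = (0.971681,0.236295)
center distance |VC| = r/sin(θ/2) = 0.809929/sin(28.3059°) = 1.708066
C = V + |VC|·bis = (-19.9829,9.6013)
T_A = V + ((C−V)·d_A)·d_A = V + 1.5038·d_A = (-20.1876,8.8177)
T_B = V + ((C−V)·d_B)·d_B = V + 1.5038·d_B = (-20.5246,10.2034)
sweep = 180° − θ = 123.3882°

center=(-19.9829,9.6013) T_A=(-20.1876,8.8177) T_B=(-20.5246,10.2034) sweep=123.3882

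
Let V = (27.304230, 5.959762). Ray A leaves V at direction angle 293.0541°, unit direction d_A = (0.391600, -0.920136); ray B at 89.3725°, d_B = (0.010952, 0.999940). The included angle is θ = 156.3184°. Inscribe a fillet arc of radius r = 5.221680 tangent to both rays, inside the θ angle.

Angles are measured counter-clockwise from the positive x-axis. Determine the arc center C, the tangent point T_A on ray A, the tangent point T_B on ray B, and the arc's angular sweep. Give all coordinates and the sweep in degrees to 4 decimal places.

bisector direction at 11.2133° = (0.980910,0.194462)
center distance |VC| = r/sin(θ/2) = 5.221680/sin(78.1592°) = 5.335205
C = V + |VC|·bis = (32.5376,6.9973)
T_A = V + ((C−V)·d_A)·d_A = V + 1.0947·d_A = (27.7329,4.9524)
T_B = V + ((C−V)·d_B)·d_B = V + 1.0947·d_B = (27.3162,7.0544)
sweep = 180° − θ = 23.6816°

center=(32.5376,6.9973) T_A=(27.7329,4.9524) T_B=(27.3162,7.0544) sweep=23.6816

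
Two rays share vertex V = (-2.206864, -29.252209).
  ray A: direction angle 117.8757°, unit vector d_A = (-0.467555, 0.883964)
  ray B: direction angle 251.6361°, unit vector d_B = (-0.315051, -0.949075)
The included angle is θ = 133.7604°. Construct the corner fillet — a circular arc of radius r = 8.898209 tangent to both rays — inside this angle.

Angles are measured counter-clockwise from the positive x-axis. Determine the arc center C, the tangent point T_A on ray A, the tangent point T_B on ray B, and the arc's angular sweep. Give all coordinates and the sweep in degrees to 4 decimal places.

center=(-11.8488,-30.0544) T_A=(-3.9831,-25.8940) T_B=(-3.4038,-32.8578) sweep=46.2396

bisector direction at 184.7559° = (-0.996557,-0.082911)
center distance |VC| = r/sin(θ/2) = 8.898209/sin(66.8802°) = 9.675270
C = V + |VC|·bis = (-11.8488,-30.0544)
T_A = V + ((C−V)·d_A)·d_A = V + 3.7990·d_A = (-3.9831,-25.8940)
T_B = V + ((C−V)·d_B)·d_B = V + 3.7990·d_B = (-3.4038,-32.8578)
sweep = 180° − θ = 46.2396°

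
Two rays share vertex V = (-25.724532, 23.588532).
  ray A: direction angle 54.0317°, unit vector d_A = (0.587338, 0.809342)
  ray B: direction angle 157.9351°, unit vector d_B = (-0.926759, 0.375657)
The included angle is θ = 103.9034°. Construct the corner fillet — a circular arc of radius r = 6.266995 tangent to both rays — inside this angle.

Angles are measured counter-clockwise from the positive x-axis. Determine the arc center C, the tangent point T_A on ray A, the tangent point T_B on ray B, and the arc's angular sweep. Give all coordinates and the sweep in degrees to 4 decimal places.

bisector direction at 105.9834° = (-0.275359,0.961342)
center distance |VC| = r/sin(θ/2) = 6.266995/sin(51.9517°) = 7.958175
C = V + |VC|·bis = (-27.9159,31.2391)
T_A = V + ((C−V)·d_A)·d_A = V + 4.9048·d_A = (-22.8437,27.5582)
T_B = V + ((C−V)·d_B)·d_B = V + 4.9048·d_B = (-30.2701,25.4311)
sweep = 180° − θ = 76.0966°

center=(-27.9159,31.2391) T_A=(-22.8437,27.5582) T_B=(-30.2701,25.4311) sweep=76.0966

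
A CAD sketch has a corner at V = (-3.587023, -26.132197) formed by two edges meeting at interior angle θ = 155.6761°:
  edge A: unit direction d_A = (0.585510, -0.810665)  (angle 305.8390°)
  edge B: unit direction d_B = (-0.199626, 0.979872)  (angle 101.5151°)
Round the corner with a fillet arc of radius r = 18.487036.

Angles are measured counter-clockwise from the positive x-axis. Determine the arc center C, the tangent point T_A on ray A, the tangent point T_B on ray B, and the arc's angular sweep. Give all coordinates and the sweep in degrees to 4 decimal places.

center=(13.7326,-18.5377) T_A=(-1.2542,-29.3620) T_B=(-4.3824,-22.2282) sweep=24.3239

bisector direction at 23.6771° = (0.915824,0.401581)
center distance |VC| = r/sin(θ/2) = 18.487036/sin(77.8380°) = 18.911485
C = V + |VC|·bis = (13.7326,-18.5377)
T_A = V + ((C−V)·d_A)·d_A = V + 3.9842·d_A = (-1.2542,-29.3620)
T_B = V + ((C−V)·d_B)·d_B = V + 3.9842·d_B = (-4.3824,-22.2282)
sweep = 180° − θ = 24.3239°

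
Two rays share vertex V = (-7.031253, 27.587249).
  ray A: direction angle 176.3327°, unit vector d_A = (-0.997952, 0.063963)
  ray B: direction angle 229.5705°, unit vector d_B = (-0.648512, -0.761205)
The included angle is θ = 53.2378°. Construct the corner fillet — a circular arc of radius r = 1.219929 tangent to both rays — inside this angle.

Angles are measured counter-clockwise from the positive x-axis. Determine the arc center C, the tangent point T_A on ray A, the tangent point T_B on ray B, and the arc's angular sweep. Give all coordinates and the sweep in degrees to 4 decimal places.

center=(-9.5384,26.5255) T_A=(-9.4604,27.7429) T_B=(-8.6098,25.7344) sweep=126.7622

bisector direction at 202.9516° = (-0.920835,-0.389953)
center distance |VC| = r/sin(θ/2) = 1.219929/sin(26.6189°) = 2.722728
C = V + |VC|·bis = (-9.5384,26.5255)
T_A = V + ((C−V)·d_A)·d_A = V + 2.4341·d_A = (-9.4604,27.7429)
T_B = V + ((C−V)·d_B)·d_B = V + 2.4341·d_B = (-8.6098,25.7344)
sweep = 180° − θ = 126.7622°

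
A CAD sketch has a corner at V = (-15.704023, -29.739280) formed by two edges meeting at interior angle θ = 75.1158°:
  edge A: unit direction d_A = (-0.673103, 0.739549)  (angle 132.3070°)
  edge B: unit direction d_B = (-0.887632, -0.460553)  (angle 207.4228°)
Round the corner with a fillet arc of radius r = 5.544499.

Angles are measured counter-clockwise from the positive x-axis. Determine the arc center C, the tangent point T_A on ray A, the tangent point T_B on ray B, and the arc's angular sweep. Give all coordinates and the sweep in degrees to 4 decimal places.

bisector direction at 169.8649° = (-0.984396,0.175970)
center distance |VC| = r/sin(θ/2) = 5.544499/sin(37.5579°) = 9.095861
C = V + |VC|·bis = (-24.6579,-28.1387)
T_A = V + ((C−V)·d_A)·d_A = V + 7.2106·d_A = (-20.5575,-24.4067)
T_B = V + ((C−V)·d_B)·d_B = V + 7.2106·d_B = (-22.1044,-33.0602)
sweep = 180° − θ = 104.8842°

center=(-24.6579,-28.1387) T_A=(-20.5575,-24.4067) T_B=(-22.1044,-33.0602) sweep=104.8842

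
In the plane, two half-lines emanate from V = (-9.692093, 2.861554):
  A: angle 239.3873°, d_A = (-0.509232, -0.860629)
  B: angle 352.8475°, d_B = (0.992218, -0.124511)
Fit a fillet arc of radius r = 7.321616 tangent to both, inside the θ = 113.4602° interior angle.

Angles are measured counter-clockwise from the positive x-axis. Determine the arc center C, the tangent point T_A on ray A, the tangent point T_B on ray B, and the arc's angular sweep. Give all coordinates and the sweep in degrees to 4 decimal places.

center=(-5.8372,-5.0012) T_A=(-12.1384,-1.2728) T_B=(-4.9256,2.2634) sweep=66.5398

bisector direction at 296.1174° = (0.440212,-0.897894)
center distance |VC| = r/sin(θ/2) = 7.321616/sin(56.7301°) = 8.756912
C = V + |VC|·bis = (-5.8372,-5.0012)
T_A = V + ((C−V)·d_A)·d_A = V + 4.8039·d_A = (-12.1384,-1.2728)
T_B = V + ((C−V)·d_B)·d_B = V + 4.8039·d_B = (-4.9256,2.2634)
sweep = 180° − θ = 66.5398°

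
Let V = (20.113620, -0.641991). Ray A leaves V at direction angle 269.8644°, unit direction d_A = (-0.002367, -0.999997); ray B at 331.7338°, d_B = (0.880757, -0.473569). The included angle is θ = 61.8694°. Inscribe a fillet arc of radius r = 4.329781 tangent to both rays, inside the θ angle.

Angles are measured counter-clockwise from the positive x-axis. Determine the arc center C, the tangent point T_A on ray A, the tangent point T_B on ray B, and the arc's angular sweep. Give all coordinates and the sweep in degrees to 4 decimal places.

bisector direction at 300.7991° = (0.512029,-0.858968)
center distance |VC| = r/sin(θ/2) = 4.329781/sin(30.9347°) = 8.422702
C = V + |VC|·bis = (24.4263,-7.8768)
T_A = V + ((C−V)·d_A)·d_A = V + 7.2246·d_A = (20.0965,-7.8666)
T_B = V + ((C−V)·d_B)·d_B = V + 7.2246·d_B = (26.4767,-4.0633)
sweep = 180° − θ = 118.1306°

center=(24.4263,-7.8768) T_A=(20.0965,-7.8666) T_B=(26.4767,-4.0633) sweep=118.1306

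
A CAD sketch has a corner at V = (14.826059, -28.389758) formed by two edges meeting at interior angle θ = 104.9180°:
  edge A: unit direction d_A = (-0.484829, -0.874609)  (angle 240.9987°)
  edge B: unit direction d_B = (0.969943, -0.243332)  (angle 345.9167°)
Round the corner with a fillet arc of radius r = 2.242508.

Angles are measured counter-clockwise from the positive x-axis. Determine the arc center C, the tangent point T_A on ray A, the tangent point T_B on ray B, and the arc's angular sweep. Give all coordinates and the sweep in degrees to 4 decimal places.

bisector direction at 293.4577° = (0.398072,-0.917354)
center distance |VC| = r/sin(θ/2) = 2.242508/sin(52.4590°) = 2.828173
C = V + |VC|·bis = (15.9519,-30.9842)
T_A = V + ((C−V)·d_A)·d_A = V + 1.7233·d_A = (13.9906,-29.8970)
T_B = V + ((C−V)·d_B)·d_B = V + 1.7233·d_B = (16.4975,-28.8091)
sweep = 180° − θ = 75.0820°

center=(15.9519,-30.9842) T_A=(13.9906,-29.8970) T_B=(16.4975,-28.8091) sweep=75.0820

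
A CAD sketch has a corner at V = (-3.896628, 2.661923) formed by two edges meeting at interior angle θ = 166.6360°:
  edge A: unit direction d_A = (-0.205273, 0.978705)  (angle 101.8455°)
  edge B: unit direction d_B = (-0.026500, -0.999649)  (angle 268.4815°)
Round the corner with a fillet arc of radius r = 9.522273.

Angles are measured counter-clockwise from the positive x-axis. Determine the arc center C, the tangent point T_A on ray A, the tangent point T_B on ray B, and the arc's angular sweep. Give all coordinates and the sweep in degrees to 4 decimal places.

center=(-13.4451,1.7991) T_A=(-4.1256,3.7537) T_B=(-3.9262,1.5467) sweep=13.3640

bisector direction at 185.1635° = (-0.995942,-0.089998)
center distance |VC| = r/sin(θ/2) = 9.522273/sin(83.3180°) = 9.587398
C = V + |VC|·bis = (-13.4451,1.7991)
T_A = V + ((C−V)·d_A)·d_A = V + 1.1156·d_A = (-4.1256,3.7537)
T_B = V + ((C−V)·d_B)·d_B = V + 1.1156·d_B = (-3.9262,1.5467)
sweep = 180° − θ = 13.3640°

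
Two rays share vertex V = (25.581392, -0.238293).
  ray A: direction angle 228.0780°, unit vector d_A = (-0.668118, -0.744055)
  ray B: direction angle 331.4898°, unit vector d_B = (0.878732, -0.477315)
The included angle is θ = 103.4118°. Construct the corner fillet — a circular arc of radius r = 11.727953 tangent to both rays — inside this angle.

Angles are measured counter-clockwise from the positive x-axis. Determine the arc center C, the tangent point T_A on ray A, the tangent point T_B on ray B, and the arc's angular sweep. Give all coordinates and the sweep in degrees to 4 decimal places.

center=(28.1207,-14.9641) T_A=(19.3945,-7.1284) T_B=(33.7186,-4.6583) sweep=76.5882

bisector direction at 279.7839° = (0.169933,-0.985456)
center distance |VC| = r/sin(θ/2) = 11.727953/sin(51.7059°) = 14.943110
C = V + |VC|·bis = (28.1207,-14.9641)
T_A = V + ((C−V)·d_A)·d_A = V + 9.2602·d_A = (19.3945,-7.1284)
T_B = V + ((C−V)·d_B)·d_B = V + 9.2602·d_B = (33.7186,-4.6583)
sweep = 180° − θ = 76.5882°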